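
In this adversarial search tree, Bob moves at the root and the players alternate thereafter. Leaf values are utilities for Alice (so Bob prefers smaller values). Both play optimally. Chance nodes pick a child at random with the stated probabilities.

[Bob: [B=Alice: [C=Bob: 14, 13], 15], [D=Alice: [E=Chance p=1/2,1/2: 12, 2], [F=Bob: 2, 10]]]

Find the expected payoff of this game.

C (Bob): min(14, 13) = 13
B (Alice): max(13, 15) = 15
E (Chance): 1/2·12 + 1/2·2 = 7
F (Bob): min(2, 10) = 2
D (Alice): max(7, 2) = 7
Root (Bob): min(15, 7) = 7

7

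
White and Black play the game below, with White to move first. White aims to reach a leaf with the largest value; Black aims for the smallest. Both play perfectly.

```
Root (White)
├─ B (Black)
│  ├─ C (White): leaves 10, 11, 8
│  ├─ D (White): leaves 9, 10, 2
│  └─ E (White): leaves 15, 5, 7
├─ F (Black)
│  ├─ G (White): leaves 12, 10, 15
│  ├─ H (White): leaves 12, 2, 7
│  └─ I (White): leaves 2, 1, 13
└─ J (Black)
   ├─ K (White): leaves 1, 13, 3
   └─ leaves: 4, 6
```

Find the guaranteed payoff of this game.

12

C (White): max(10, 11, 8) = 11
D (White): max(9, 10, 2) = 10
E (White): max(15, 5, 7) = 15
B (Black): min(11, 10, 15) = 10
G (White): max(12, 10, 15) = 15
H (White): max(12, 2, 7) = 12
I (White): max(2, 1, 13) = 13
F (Black): min(15, 12, 13) = 12
K (White): max(1, 13, 3) = 13
J (Black): min(13, 4, 6) = 4
Root (White): max(10, 12, 4) = 12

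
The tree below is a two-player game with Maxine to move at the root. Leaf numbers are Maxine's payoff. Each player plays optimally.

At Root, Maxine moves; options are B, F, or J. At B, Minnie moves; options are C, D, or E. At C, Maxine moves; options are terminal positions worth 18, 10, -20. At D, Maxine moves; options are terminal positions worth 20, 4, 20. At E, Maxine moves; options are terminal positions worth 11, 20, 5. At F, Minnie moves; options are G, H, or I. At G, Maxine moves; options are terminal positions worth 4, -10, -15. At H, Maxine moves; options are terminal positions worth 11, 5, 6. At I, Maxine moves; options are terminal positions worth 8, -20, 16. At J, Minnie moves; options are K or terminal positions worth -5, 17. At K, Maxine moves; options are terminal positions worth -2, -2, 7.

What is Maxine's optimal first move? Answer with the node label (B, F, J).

C (Maxine): max(18, 10, -20) = 18
D (Maxine): max(20, 4, 20) = 20
E (Maxine): max(11, 20, 5) = 20
B (Minnie): min(18, 20, 20) = 18
G (Maxine): max(4, -10, -15) = 4
H (Maxine): max(11, 5, 6) = 11
I (Maxine): max(8, -20, 16) = 16
F (Minnie): min(4, 11, 16) = 4
K (Maxine): max(-2, -2, 7) = 7
J (Minnie): min(7, -5, 17) = -5
Root (Maxine): max(18, 4, -5) = 18
Maxine picks the child with the highest value: B (value 18).

B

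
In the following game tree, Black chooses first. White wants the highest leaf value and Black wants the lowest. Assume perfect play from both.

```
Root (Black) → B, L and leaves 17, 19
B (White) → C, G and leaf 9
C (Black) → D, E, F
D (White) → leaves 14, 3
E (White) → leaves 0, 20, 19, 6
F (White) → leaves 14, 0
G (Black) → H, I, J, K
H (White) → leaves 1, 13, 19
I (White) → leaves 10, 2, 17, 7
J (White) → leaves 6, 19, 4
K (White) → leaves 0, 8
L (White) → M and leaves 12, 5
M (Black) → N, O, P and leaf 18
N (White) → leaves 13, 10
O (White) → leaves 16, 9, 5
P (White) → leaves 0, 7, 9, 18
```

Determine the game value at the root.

13

D (White): max(14, 3) = 14
E (White): max(0, 20, 19, 6) = 20
F (White): max(14, 0) = 14
C (Black): min(14, 20, 14) = 14
H (White): max(1, 13, 19) = 19
I (White): max(10, 2, 17, 7) = 17
J (White): max(6, 19, 4) = 19
K (White): max(0, 8) = 8
G (Black): min(19, 17, 19, 8) = 8
B (White): max(14, 8, 9) = 14
N (White): max(13, 10) = 13
O (White): max(16, 9, 5) = 16
P (White): max(0, 7, 9, 18) = 18
M (Black): min(13, 16, 18, 18) = 13
L (White): max(13, 12, 5) = 13
Root (Black): min(14, 13, 17, 19) = 13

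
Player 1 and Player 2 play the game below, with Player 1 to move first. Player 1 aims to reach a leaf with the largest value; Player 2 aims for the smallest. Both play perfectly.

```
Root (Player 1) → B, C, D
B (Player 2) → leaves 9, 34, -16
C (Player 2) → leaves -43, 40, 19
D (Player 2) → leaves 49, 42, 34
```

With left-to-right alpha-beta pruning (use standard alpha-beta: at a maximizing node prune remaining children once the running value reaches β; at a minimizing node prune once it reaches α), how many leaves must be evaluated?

B [α=-∞,β=+∞]: v=-16
C [α=-16,β=+∞]: v=-43 after child 1 ≤ α → α-cutoff, skip 2
D [α=-16,β=+∞]: v=34
Root [α=-∞,β=+∞]: v=34
Leaves evaluated: 7 of 9.

7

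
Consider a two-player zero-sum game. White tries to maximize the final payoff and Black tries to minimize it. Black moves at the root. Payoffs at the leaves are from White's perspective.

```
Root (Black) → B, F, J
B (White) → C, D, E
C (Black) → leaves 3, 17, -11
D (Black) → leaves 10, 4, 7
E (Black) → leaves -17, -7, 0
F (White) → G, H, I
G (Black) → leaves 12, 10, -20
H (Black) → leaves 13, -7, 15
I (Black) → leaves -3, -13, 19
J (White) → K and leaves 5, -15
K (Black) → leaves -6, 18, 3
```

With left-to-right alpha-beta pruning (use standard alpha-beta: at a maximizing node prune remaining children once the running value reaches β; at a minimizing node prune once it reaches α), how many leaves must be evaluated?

18

C [α=-∞,β=+∞]: v=-11
D [α=-11,β=+∞]: v=4
E [α=4,β=+∞]: v=-17 after child 1 ≤ α → α-cutoff, skip 2
B [α=-∞,β=+∞]: v=4
G [α=-∞,β=4]: v=-20
H [α=-20,β=4]: v=-7
I [α=-7,β=4]: v=-13 after child 2 ≤ α → α-cutoff, skip 1
F [α=-∞,β=4]: v=-7
K [α=-∞,β=-7]: v=-6
J [α=-∞,β=-7]: v=-6 after child 1 ≥ β → β-cutoff, skip 2
Root [α=-∞,β=+∞]: v=-7
Leaves evaluated: 18 of 23.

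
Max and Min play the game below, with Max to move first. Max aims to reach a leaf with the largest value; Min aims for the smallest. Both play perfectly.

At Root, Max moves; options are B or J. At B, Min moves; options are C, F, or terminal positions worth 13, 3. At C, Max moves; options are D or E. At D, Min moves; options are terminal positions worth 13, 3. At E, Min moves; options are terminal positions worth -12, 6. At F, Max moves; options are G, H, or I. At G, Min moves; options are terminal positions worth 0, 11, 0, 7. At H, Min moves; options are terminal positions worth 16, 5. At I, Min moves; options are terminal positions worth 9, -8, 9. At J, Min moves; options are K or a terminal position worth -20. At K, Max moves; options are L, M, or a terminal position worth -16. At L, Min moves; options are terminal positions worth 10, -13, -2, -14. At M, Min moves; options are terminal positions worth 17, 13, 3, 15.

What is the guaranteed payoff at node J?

-20

L: min(10, -13, -2, -14) = -14
M: min(17, 13, 3, 15) = 3
K: max(-14, 3, -16) = 3
J: min(3, -20) = -20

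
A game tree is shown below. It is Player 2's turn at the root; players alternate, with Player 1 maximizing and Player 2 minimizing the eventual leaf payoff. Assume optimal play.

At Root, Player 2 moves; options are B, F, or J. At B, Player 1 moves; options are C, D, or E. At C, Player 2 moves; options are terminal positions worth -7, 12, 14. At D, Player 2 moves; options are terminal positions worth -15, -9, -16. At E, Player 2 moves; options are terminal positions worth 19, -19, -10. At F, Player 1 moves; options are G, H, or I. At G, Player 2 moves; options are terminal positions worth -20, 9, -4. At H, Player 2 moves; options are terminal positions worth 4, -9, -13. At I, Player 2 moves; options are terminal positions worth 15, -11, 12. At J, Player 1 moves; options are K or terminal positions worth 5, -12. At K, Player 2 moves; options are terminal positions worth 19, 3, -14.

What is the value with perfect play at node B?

C: min(-7, 12, 14) = -7
D: min(-15, -9, -16) = -16
E: min(19, -19, -10) = -19
B: max(-7, -16, -19) = -7

-7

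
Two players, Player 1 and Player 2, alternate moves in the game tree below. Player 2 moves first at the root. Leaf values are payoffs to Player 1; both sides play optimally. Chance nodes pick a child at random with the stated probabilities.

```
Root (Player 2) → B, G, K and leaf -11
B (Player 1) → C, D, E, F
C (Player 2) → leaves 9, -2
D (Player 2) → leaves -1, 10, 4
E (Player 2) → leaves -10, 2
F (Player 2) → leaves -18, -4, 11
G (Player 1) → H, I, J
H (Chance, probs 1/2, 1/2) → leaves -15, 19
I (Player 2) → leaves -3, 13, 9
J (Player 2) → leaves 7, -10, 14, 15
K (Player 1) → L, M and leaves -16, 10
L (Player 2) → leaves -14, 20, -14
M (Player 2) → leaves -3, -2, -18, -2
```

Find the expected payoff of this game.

C (Player 2): min(9, -2) = -2
D (Player 2): min(-1, 10, 4) = -1
E (Player 2): min(-10, 2) = -10
F (Player 2): min(-18, -4, 11) = -18
B (Player 1): max(-2, -1, -10, -18) = -1
H (Chance): 1/2·-15 + 1/2·19 = 2
I (Player 2): min(-3, 13, 9) = -3
J (Player 2): min(7, -10, 14, 15) = -10
G (Player 1): max(2, -3, -10) = 2
L (Player 2): min(-14, 20, -14) = -14
M (Player 2): min(-3, -2, -18, -2) = -18
K (Player 1): max(-14, -18, -16, 10) = 10
Root (Player 2): min(-1, 2, 10, -11) = -11

-11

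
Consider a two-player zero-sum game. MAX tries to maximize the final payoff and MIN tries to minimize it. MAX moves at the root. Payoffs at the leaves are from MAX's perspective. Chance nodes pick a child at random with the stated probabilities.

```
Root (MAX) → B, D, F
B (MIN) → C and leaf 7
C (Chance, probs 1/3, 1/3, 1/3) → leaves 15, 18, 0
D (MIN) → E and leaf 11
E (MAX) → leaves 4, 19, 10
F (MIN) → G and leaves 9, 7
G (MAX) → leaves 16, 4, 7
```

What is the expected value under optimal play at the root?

11

C (Chance): 1/3·15 + 1/3·18 + 1/3·0 = 11
B (MIN): min(11, 7) = 7
E (MAX): max(4, 19, 10) = 19
D (MIN): min(19, 11) = 11
G (MAX): max(16, 4, 7) = 16
F (MIN): min(16, 9, 7) = 7
Root (MAX): max(7, 11, 7) = 11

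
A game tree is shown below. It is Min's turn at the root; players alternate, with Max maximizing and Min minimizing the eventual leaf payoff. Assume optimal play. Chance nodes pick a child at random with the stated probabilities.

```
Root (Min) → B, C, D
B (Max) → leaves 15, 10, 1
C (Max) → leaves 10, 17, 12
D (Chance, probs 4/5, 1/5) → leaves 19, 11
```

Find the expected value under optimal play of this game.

15

B (Max): max(15, 10, 1) = 15
C (Max): max(10, 17, 12) = 17
D (Chance): 4/5·19 + 1/5·11 = 17.4
Root (Min): min(15, 17, 17.4) = 15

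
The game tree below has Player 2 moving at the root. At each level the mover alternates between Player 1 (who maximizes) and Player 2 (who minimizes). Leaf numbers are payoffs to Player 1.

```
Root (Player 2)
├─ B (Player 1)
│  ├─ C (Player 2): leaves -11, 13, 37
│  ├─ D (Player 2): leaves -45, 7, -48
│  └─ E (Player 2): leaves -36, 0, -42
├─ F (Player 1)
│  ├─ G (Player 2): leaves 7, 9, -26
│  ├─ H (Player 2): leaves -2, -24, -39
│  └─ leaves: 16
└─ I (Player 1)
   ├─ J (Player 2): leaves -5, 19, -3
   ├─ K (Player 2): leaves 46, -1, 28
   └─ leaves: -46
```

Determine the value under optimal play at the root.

C (Player 2): min(-11, 13, 37) = -11
D (Player 2): min(-45, 7, -48) = -48
E (Player 2): min(-36, 0, -42) = -42
B (Player 1): max(-11, -48, -42) = -11
G (Player 2): min(7, 9, -26) = -26
H (Player 2): min(-2, -24, -39) = -39
F (Player 1): max(-26, -39, 16) = 16
J (Player 2): min(-5, 19, -3) = -5
K (Player 2): min(46, -1, 28) = -1
I (Player 1): max(-5, -1, -46) = -1
Root (Player 2): min(-11, 16, -1) = -11

-11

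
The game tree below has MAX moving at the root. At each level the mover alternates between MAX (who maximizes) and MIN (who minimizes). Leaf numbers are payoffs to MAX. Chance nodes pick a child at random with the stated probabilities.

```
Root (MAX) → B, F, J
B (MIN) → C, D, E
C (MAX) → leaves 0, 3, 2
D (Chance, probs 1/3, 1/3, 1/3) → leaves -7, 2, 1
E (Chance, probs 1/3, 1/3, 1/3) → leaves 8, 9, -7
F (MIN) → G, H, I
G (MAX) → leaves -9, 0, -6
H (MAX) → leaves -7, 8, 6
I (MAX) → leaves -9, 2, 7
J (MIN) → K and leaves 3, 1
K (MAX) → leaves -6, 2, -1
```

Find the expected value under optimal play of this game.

C (MAX): max(0, 3, 2) = 3
D (Chance): 1/3·-7 + 1/3·2 + 1/3·1 = -1.33
E (Chance): 1/3·8 + 1/3·9 + 1/3·-7 = 3.33
B (MIN): min(3, -1.33, 3.33) = -1.33
G (MAX): max(-9, 0, -6) = 0
H (MAX): max(-7, 8, 6) = 8
I (MAX): max(-9, 2, 7) = 7
F (MIN): min(0, 8, 7) = 0
K (MAX): max(-6, 2, -1) = 2
J (MIN): min(2, 3, 1) = 1
Root (MAX): max(-1.33, 0, 1) = 1

1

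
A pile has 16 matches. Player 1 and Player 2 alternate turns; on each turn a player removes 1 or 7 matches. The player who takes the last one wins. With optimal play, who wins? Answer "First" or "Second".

Second

Compute winning (W) and losing (L) positions by backward induction:
i:   0  1  2  3  4  5  6  7  8  9 10 11 12 13 14 15 16
     L  W  L  W  L  W  L  W  L  W  L  W  L  W  L  W  L
Position 16 is L, so the second player wins.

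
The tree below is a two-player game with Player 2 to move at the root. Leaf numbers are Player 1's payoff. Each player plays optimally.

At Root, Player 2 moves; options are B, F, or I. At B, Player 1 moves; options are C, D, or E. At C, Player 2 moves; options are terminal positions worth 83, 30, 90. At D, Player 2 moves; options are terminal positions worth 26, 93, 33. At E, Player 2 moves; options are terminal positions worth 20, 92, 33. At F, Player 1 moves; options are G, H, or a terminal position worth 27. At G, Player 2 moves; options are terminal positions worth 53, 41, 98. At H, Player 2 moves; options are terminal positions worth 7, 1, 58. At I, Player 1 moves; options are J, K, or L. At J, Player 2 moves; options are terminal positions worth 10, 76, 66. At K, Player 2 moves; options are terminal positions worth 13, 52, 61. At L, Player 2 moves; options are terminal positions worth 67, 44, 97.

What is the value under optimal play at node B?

C: min(83, 30, 90) = 30
D: min(26, 93, 33) = 26
E: min(20, 92, 33) = 20
B: max(30, 26, 20) = 30

30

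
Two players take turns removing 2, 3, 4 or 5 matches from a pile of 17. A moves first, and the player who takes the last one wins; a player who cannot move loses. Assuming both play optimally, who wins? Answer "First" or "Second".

First

Mark each pile size as W (mover wins) or L (mover loses):
i:   0  1  2  3  4  5  6  7  8  9 10 11 12 13 14 15 16 17
     L  L  W  W  W  W  W  L  L  W  W  W  W  W  L  L  W  W
Position 17 is W, so the first player wins.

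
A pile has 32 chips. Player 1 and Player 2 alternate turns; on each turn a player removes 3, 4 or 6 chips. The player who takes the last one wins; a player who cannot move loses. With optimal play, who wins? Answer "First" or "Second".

First

Compute winning (W) and losing (L) positions by backward induction:
i:   0  1  2  3  4  5  6  7  8  9 10 11 12 13 14 15 16 17 18 19 20 21 22 23 24 25 26 27 28 29 30 31 32
     L  L  L  W  W  W  W  W  W  L  L  L  W  W  W  W  W  W  L  L  L  W  W  W  W  W  W  L  L  L  W  W  W
Position 32 is W, so the first player wins.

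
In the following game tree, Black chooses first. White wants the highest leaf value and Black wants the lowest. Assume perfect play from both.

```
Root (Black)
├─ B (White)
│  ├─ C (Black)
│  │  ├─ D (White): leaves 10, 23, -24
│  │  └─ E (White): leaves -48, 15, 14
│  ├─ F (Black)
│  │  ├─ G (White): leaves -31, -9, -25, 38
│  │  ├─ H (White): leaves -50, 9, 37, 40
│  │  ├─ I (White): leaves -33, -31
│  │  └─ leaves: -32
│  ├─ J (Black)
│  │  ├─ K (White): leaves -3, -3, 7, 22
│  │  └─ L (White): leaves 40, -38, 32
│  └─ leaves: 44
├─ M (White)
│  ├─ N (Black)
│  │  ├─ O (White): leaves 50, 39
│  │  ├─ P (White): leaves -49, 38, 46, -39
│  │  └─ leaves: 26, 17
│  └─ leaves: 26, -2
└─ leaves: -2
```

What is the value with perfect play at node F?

G: max(-31, -9, -25, 38) = 38
H: max(-50, 9, 37, 40) = 40
I: max(-33, -31) = -31
F: min(38, 40, -31, -32) = -32

-32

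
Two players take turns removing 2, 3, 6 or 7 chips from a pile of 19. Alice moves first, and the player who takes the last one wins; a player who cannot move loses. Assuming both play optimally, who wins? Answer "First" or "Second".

Second

i:   0  1  2  3  4  5  6  7  8  9 10 11 12 13 14 15 16 17 18 19
     L  L  W  W  W  L  W  W  W  L  L  W  W  W  L  W  W  W  L  L
Position 19 is L, so the second player wins.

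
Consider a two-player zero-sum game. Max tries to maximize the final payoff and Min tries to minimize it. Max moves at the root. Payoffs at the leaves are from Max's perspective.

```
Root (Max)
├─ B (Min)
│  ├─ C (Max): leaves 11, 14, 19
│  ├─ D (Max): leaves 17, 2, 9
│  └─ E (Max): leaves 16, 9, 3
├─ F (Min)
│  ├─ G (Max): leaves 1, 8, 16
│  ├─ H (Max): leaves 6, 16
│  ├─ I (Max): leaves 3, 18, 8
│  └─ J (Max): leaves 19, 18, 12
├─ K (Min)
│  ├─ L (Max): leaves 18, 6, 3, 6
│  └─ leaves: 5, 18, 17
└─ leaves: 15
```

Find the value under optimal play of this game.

16

C (Max): max(11, 14, 19) = 19
D (Max): max(17, 2, 9) = 17
E (Max): max(16, 9, 3) = 16
B (Min): min(19, 17, 16) = 16
G (Max): max(1, 8, 16) = 16
H (Max): max(6, 16) = 16
I (Max): max(3, 18, 8) = 18
J (Max): max(19, 18, 12) = 19
F (Min): min(16, 16, 18, 19) = 16
L (Max): max(18, 6, 3, 6) = 18
K (Min): min(18, 5, 18, 17) = 5
Root (Max): max(16, 16, 5, 15) = 16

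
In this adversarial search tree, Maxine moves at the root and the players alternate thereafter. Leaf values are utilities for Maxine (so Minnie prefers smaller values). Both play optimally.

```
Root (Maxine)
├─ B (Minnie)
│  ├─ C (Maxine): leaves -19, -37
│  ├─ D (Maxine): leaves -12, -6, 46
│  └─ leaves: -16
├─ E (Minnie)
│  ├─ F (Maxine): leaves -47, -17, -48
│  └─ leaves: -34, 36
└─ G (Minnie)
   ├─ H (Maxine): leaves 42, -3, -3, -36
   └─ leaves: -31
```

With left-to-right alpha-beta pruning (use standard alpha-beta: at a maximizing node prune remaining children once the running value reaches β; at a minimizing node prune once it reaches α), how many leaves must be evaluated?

13

C [α=-∞,β=+∞]: v=-19
D [α=-∞,β=-19]: v=-12 after child 1 ≥ β → β-cutoff, skip 2
B [α=-∞,β=+∞]: v=-19
F [α=-19,β=+∞]: v=-17
E [α=-19,β=+∞]: v=-34 after child 2 ≤ α → α-cutoff, skip 1
H [α=-19,β=+∞]: v=42
G [α=-19,β=+∞]: v=-31
Root [α=-∞,β=+∞]: v=-19
Leaves evaluated: 13 of 16.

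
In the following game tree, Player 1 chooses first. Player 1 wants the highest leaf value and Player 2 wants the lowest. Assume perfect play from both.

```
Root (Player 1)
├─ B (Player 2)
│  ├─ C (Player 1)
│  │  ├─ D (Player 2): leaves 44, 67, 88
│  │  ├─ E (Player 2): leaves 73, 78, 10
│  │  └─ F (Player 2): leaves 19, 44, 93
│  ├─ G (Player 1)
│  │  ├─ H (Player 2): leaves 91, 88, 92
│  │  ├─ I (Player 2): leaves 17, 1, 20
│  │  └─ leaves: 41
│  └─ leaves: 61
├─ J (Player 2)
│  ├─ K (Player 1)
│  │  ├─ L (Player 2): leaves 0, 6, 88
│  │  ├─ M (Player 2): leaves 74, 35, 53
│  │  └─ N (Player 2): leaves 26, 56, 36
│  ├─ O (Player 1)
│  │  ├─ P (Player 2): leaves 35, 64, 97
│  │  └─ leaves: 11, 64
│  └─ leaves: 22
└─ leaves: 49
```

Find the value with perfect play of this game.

D (Player 2): min(44, 67, 88) = 44
E (Player 2): min(73, 78, 10) = 10
F (Player 2): min(19, 44, 93) = 19
C (Player 1): max(44, 10, 19) = 44
H (Player 2): min(91, 88, 92) = 88
I (Player 2): min(17, 1, 20) = 1
G (Player 1): max(88, 1, 41) = 88
B (Player 2): min(44, 88, 61) = 44
L (Player 2): min(0, 6, 88) = 0
M (Player 2): min(74, 35, 53) = 35
N (Player 2): min(26, 56, 36) = 26
K (Player 1): max(0, 35, 26) = 35
P (Player 2): min(35, 64, 97) = 35
O (Player 1): max(35, 11, 64) = 64
J (Player 2): min(35, 64, 22) = 22
Root (Player 1): max(44, 22, 49) = 49

49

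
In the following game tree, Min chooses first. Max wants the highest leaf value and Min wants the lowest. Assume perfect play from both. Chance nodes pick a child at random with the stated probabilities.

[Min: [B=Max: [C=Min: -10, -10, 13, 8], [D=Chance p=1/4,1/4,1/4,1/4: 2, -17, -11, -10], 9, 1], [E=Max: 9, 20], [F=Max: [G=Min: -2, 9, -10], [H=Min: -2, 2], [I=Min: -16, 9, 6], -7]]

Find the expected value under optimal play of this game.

-2

C (Min): min(-10, -10, 13, 8) = -10
D (Chance): 1/4·2 + 1/4·-17 + 1/4·-11 + 1/4·-10 = -9
B (Max): max(-10, -9, 9, 1) = 9
E (Max): max(9, 20) = 20
G (Min): min(-2, 9, -10) = -10
H (Min): min(-2, 2) = -2
I (Min): min(-16, 9, 6) = -16
F (Max): max(-10, -2, -16, -7) = -2
Root (Min): min(9, 20, -2) = -2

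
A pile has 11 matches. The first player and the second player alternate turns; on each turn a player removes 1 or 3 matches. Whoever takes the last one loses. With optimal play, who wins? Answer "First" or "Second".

Second

i:   0  1  2  3  4  5  6  7  8  9 10 11
     W  L  W  L  W  L  W  L  W  L  W  L
Position 11 is L, so the second player wins.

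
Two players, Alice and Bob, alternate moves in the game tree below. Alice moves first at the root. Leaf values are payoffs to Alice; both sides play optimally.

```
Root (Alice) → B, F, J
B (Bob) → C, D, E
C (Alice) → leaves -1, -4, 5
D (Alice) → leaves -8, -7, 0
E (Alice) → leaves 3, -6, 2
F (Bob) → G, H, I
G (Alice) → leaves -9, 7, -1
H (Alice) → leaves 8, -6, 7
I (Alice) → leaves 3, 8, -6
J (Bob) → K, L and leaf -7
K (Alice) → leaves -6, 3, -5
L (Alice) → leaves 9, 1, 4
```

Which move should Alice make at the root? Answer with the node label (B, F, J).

C (Alice): max(-1, -4, 5) = 5
D (Alice): max(-8, -7, 0) = 0
E (Alice): max(3, -6, 2) = 3
B (Bob): min(5, 0, 3) = 0
G (Alice): max(-9, 7, -1) = 7
H (Alice): max(8, -6, 7) = 8
I (Alice): max(3, 8, -6) = 8
F (Bob): min(7, 8, 8) = 7
K (Alice): max(-6, 3, -5) = 3
L (Alice): max(9, 1, 4) = 9
J (Bob): min(3, 9, -7) = -7
Root (Alice): max(0, 7, -7) = 7
Alice picks the child with the highest value: F (value 7).

F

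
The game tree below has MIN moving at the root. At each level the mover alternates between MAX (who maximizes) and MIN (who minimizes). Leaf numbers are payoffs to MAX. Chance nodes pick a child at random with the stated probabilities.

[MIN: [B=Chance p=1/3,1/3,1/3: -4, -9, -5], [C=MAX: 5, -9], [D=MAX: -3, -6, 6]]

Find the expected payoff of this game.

B (Chance): 1/3·-4 + 1/3·-9 + 1/3·-5 = -6
C (MAX): max(5, -9) = 5
D (MAX): max(-3, -6, 6) = 6
Root (MIN): min(-6, 5, 6) = -6

-6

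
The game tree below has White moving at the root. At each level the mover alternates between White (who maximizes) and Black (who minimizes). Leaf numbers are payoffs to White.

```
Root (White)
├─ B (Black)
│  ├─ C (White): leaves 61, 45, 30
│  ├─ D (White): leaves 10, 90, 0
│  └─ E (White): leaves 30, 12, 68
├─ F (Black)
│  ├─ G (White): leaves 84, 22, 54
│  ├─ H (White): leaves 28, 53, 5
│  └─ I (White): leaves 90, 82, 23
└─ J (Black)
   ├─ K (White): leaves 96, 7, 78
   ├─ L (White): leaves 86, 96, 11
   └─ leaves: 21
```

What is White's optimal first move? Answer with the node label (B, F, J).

C (White): max(61, 45, 30) = 61
D (White): max(10, 90, 0) = 90
E (White): max(30, 12, 68) = 68
B (Black): min(61, 90, 68) = 61
G (White): max(84, 22, 54) = 84
H (White): max(28, 53, 5) = 53
I (White): max(90, 82, 23) = 90
F (Black): min(84, 53, 90) = 53
K (White): max(96, 7, 78) = 96
L (White): max(86, 96, 11) = 96
J (Black): min(96, 96, 21) = 21
Root (White): max(61, 53, 21) = 61
White picks the child with the highest value: B (value 61).

B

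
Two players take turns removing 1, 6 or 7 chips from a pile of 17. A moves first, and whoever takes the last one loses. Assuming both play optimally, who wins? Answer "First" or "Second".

W/L table (W = player to move can force a win):
i:   0  1  2  3  4  5  6  7  8  9 10 11 12 13 14 15 16 17
     W  L  W  L  W  L  W  W  W  W  W  W  W  L  W  L  W  L
Position 17 is L, so the second player wins.

Second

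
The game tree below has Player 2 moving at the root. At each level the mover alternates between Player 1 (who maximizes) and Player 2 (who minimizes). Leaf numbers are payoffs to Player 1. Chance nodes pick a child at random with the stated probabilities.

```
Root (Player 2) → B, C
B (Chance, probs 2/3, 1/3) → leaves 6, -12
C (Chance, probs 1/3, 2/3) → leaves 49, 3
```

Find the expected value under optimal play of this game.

0

B (Chance): 2/3·6 + 1/3·-12 = 0
C (Chance): 1/3·49 + 2/3·3 = 18.33
Root (Player 2): min(0, 18.33) = 0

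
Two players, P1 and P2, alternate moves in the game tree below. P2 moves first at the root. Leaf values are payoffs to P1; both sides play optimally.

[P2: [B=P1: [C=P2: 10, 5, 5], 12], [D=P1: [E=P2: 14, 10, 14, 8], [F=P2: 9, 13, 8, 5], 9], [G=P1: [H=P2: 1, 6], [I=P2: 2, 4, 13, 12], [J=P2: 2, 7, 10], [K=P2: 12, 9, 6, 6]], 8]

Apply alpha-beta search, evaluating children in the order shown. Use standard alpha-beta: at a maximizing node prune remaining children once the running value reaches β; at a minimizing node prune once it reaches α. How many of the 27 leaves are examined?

C [α=-∞,β=+∞]: v=5
B [α=-∞,β=+∞]: v=12
E [α=-∞,β=12]: v=8
F [α=8,β=12]: v=8 after child 3 ≤ α → α-cutoff, skip 1
D [α=-∞,β=12]: v=9
H [α=-∞,β=9]: v=1
I [α=1,β=9]: v=2
J [α=2,β=9]: v=2 after child 1 ≤ α → α-cutoff, skip 2
K [α=2,β=9]: v=6
G [α=-∞,β=9]: v=6
Root [α=-∞,β=+∞]: v=6
Leaves evaluated: 24 of 27.

24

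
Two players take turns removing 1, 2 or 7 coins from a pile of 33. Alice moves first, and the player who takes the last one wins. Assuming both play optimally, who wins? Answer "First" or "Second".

Positions where the player to move wins (W) vs loses (L):
i:   0  1  2  3  4  5  6  7  8  9 10 11 12 13 14 15 16 17 18 19 20 21 22 23 24 25 26 27 28 29 30 31 32 33
     L  W  W  L  W  W  L  W  W  L  W  W  L  W  W  L  W  W  L  W  W  L  W  W  L  W  W  L  W  W  L  W  W  L
Position 33 is L, so the second player wins.

Second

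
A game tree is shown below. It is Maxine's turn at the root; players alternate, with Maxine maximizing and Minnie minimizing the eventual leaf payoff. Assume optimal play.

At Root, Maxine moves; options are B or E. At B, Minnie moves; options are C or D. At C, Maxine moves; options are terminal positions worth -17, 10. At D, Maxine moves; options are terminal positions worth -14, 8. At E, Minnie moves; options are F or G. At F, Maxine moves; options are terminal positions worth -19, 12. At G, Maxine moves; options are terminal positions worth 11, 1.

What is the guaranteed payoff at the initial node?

11

C (Maxine): max(-17, 10) = 10
D (Maxine): max(-14, 8) = 8
B (Minnie): min(10, 8) = 8
F (Maxine): max(-19, 12) = 12
G (Maxine): max(11, 1) = 11
E (Minnie): min(12, 11) = 11
Root (Maxine): max(8, 11) = 11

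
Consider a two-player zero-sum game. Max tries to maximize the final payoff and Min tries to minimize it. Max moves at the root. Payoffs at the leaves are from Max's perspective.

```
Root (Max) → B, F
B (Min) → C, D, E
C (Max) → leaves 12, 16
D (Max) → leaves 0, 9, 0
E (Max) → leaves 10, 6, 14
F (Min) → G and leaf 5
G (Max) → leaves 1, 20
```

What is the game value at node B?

C: max(12, 16) = 16
D: max(0, 9, 0) = 9
E: max(10, 6, 14) = 14
B: min(16, 9, 14) = 9

9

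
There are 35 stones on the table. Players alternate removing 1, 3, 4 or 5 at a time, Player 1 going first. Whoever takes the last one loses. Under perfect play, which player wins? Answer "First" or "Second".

Mark each pile size as W (mover wins) or L (mover loses):
i:   0  1  2  3  4  5  6  7  8  9 10 11 12 13 14 15 16 17 18 19 20 21 22 23 24 25 26 27 28 29 30 31 32 33 34 35
     W  L  W  L  W  W  W  W  W  L  W  L  W  W  W  W  W  L  W  L  W  W  W  W  W  L  W  L  W  W  W  W  W  L  W  L
Position 35 is L, so the second player wins.

Second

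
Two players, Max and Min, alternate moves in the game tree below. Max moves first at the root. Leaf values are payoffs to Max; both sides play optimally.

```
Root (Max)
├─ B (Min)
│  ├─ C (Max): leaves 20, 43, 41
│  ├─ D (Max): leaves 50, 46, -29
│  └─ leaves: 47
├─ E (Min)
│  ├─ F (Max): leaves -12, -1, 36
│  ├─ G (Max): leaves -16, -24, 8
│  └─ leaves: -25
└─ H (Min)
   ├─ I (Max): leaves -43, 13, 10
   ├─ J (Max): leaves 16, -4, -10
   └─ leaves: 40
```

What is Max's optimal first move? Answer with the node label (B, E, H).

C (Max): max(20, 43, 41) = 43
D (Max): max(50, 46, -29) = 50
B (Min): min(43, 50, 47) = 43
F (Max): max(-12, -1, 36) = 36
G (Max): max(-16, -24, 8) = 8
E (Min): min(36, 8, -25) = -25
I (Max): max(-43, 13, 10) = 13
J (Max): max(16, -4, -10) = 16
H (Min): min(13, 16, 40) = 13
Root (Max): max(43, -25, 13) = 43
Max picks the child with the highest value: B (value 43).

B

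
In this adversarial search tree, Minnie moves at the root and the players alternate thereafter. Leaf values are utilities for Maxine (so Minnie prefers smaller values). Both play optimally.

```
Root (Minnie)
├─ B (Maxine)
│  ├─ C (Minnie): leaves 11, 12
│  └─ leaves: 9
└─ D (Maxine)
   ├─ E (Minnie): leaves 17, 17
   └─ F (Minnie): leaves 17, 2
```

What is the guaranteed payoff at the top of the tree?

C (Minnie): min(11, 12) = 11
B (Maxine): max(11, 9) = 11
E (Minnie): min(17, 17) = 17
F (Minnie): min(17, 2) = 2
D (Maxine): max(17, 2) = 17
Root (Minnie): min(11, 17) = 11

11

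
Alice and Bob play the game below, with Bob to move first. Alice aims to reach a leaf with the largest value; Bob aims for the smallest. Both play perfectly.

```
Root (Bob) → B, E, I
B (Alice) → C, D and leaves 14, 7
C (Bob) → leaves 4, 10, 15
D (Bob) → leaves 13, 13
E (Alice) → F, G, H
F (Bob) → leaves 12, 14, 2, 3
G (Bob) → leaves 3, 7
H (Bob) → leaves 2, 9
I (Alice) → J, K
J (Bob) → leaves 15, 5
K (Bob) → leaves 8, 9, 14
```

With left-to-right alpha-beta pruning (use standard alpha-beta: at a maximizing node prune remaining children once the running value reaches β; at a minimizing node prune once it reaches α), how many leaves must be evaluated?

C [α=-∞,β=+∞]: v=4
D [α=4,β=+∞]: v=13
B [α=-∞,β=+∞]: v=14
F [α=-∞,β=14]: v=2
G [α=2,β=14]: v=3
H [α=3,β=14]: v=2 after child 1 ≤ α → α-cutoff, skip 1
E [α=-∞,β=14]: v=3
J [α=-∞,β=3]: v=5
I [α=-∞,β=3]: v=5 after child 1 ≥ β → β-cutoff, skip 1
Root [α=-∞,β=+∞]: v=3
Leaves evaluated: 16 of 20.

16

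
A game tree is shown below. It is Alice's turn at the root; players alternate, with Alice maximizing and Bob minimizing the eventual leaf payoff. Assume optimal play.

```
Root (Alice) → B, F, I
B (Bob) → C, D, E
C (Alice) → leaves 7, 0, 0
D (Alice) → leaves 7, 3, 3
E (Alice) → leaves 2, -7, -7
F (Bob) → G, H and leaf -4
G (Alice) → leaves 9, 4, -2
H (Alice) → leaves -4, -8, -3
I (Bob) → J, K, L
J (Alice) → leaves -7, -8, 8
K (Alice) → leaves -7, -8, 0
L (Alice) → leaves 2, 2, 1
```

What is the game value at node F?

-4

G: max(9, 4, -2) = 9
H: max(-4, -8, -3) = -3
F: min(9, -3, -4) = -4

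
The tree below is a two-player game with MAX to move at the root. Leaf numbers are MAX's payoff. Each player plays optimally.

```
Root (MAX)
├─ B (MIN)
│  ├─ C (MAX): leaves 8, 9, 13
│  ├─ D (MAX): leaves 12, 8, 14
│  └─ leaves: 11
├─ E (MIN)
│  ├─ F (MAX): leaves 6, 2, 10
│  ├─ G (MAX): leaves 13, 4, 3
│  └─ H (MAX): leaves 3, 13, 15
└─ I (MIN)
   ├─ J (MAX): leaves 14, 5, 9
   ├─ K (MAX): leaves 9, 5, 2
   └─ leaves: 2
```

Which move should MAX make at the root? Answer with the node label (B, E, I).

C (MAX): max(8, 9, 13) = 13
D (MAX): max(12, 8, 14) = 14
B (MIN): min(13, 14, 11) = 11
F (MAX): max(6, 2, 10) = 10
G (MAX): max(13, 4, 3) = 13
H (MAX): max(3, 13, 15) = 15
E (MIN): min(10, 13, 15) = 10
J (MAX): max(14, 5, 9) = 14
K (MAX): max(9, 5, 2) = 9
I (MIN): min(14, 9, 2) = 2
Root (MAX): max(11, 10, 2) = 11
MAX picks the child with the highest value: B (value 11).

B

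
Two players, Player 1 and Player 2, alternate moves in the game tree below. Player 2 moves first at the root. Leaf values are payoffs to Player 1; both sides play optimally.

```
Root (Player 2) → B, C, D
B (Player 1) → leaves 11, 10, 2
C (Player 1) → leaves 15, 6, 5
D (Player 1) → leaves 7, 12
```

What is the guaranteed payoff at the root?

B (Player 1): max(11, 10, 2) = 11
C (Player 1): max(15, 6, 5) = 15
D (Player 1): max(7, 12) = 12
Root (Player 2): min(11, 15, 12) = 11

11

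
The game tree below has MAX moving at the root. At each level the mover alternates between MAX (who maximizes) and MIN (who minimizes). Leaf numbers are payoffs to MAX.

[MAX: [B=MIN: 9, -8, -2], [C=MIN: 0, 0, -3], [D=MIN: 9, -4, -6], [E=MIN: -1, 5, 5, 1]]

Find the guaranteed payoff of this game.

-1

B (MIN): min(9, -8, -2) = -8
C (MIN): min(0, 0, -3) = -3
D (MIN): min(9, -4, -6) = -6
E (MIN): min(-1, 5, 5, 1) = -1
Root (MAX): max(-8, -3, -6, -1) = -1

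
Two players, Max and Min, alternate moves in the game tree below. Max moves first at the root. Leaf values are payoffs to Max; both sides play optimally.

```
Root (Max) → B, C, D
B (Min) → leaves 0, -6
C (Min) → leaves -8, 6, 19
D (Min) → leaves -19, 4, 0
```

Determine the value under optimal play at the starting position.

-6

B (Min): min(0, -6) = -6
C (Min): min(-8, 6, 19) = -8
D (Min): min(-19, 4, 0) = -19
Root (Max): max(-6, -8, -19) = -6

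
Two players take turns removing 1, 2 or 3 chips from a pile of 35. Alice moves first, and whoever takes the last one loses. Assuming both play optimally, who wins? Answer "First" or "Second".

Compute winning (W) and losing (L) positions by backward induction:
i:   0  1  2  3  4  5  6  7  8  9 10 11 12 13 14 15 16 17 18 19 20 21 22 23 24 25 26 27 28 29 30 31 32 33 34 35
     W  L  W  W  W  L  W  W  W  L  W  W  W  L  W  W  W  L  W  W  W  L  W  W  W  L  W  W  W  L  W  W  W  L  W  W
Position 35 is W, so the first player wins.

First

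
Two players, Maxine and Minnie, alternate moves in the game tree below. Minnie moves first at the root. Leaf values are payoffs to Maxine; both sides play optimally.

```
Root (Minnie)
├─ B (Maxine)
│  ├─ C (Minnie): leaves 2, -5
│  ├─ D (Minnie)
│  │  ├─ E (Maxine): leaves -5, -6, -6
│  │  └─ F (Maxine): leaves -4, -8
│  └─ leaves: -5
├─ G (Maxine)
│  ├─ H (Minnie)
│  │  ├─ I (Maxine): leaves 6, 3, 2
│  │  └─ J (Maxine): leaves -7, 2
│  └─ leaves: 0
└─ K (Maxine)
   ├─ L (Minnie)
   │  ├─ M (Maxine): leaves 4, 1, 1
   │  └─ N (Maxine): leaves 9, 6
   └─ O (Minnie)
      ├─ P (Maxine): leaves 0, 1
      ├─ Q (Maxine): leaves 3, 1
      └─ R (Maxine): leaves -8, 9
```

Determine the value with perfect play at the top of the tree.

-5

C (Minnie): min(2, -5) = -5
E (Maxine): max(-5, -6, -6) = -5
F (Maxine): max(-4, -8) = -4
D (Minnie): min(-5, -4) = -5
B (Maxine): max(-5, -5, -5) = -5
I (Maxine): max(6, 3, 2) = 6
J (Maxine): max(-7, 2) = 2
H (Minnie): min(6, 2) = 2
G (Maxine): max(2, 0) = 2
M (Maxine): max(4, 1, 1) = 4
N (Maxine): max(9, 6) = 9
L (Minnie): min(4, 9) = 4
P (Maxine): max(0, 1) = 1
Q (Maxine): max(3, 1) = 3
R (Maxine): max(-8, 9) = 9
O (Minnie): min(1, 3, 9) = 1
K (Maxine): max(4, 1) = 4
Root (Minnie): min(-5, 2, 4) = -5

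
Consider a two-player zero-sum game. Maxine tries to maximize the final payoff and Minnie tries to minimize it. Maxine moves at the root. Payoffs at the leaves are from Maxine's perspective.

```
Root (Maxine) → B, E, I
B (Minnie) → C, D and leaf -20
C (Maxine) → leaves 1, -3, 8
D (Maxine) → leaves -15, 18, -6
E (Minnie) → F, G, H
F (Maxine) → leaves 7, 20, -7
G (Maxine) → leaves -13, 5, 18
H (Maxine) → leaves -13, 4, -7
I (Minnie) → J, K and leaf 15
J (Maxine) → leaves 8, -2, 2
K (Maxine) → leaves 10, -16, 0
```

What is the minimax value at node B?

C: max(1, -3, 8) = 8
D: max(-15, 18, -6) = 18
B: min(8, 18, -20) = -20

-20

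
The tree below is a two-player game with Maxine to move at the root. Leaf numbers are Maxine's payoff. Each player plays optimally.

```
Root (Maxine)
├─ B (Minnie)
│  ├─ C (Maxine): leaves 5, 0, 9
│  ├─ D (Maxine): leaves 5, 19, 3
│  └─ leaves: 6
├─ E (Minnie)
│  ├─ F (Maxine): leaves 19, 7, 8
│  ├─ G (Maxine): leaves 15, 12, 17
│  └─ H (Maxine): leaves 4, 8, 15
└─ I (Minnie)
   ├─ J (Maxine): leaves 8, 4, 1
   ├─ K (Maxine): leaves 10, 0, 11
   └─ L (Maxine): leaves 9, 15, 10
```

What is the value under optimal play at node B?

C: max(5, 0, 9) = 9
D: max(5, 19, 3) = 19
B: min(9, 19, 6) = 6

6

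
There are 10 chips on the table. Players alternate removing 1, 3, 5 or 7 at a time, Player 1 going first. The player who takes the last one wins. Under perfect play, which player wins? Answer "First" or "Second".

i:   0  1  2  3  4  5  6  7  8  9 10
     L  W  L  W  L  W  L  W  L  W  L
Position 10 is L, so the second player wins.

Second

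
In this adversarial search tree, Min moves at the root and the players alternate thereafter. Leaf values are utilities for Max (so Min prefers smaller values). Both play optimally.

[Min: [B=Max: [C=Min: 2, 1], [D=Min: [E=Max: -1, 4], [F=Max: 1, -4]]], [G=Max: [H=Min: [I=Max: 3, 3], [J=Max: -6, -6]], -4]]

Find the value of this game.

-4

C (Min): min(2, 1) = 1
E (Max): max(-1, 4) = 4
F (Max): max(1, -4) = 1
D (Min): min(4, 1) = 1
B (Max): max(1, 1) = 1
I (Max): max(3, 3) = 3
J (Max): max(-6, -6) = -6
H (Min): min(3, -6) = -6
G (Max): max(-6, -4) = -4
Root (Min): min(1, -4) = -4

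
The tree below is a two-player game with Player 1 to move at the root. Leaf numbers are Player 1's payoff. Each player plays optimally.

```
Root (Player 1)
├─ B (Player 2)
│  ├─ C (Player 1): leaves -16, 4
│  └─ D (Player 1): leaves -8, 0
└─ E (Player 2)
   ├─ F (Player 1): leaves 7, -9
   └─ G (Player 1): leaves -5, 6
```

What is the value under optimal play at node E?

F: max(7, -9) = 7
G: max(-5, 6) = 6
E: min(7, 6) = 6

6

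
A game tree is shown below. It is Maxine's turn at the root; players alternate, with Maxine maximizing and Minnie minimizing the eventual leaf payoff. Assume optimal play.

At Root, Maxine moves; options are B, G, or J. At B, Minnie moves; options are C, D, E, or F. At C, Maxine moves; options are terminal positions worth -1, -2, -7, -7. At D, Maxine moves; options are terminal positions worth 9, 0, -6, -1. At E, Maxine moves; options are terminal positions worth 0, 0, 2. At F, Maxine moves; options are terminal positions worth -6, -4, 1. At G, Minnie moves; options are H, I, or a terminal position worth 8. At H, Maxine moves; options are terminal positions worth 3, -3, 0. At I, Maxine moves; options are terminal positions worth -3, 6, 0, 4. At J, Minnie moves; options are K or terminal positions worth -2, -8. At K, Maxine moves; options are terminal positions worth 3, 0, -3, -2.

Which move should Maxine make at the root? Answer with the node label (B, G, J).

C (Maxine): max(-1, -2, -7, -7) = -1
D (Maxine): max(9, 0, -6, -1) = 9
E (Maxine): max(0, 0, 2) = 2
F (Maxine): max(-6, -4, 1) = 1
B (Minnie): min(-1, 9, 2, 1) = -1
H (Maxine): max(3, -3, 0) = 3
I (Maxine): max(-3, 6, 0, 4) = 6
G (Minnie): min(3, 6, 8) = 3
K (Maxine): max(3, 0, -3, -2) = 3
J (Minnie): min(3, -2, -8) = -8
Root (Maxine): max(-1, 3, -8) = 3
Maxine picks the child with the highest value: G (value 3).

G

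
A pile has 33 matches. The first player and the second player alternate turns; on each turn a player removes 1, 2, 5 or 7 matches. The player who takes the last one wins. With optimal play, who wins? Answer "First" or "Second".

Second

Mark each pile size as W (mover wins) or L (mover loses):
i:   0  1  2  3  4  5  6  7  8  9 10 11 12 13 14 15 16 17 18 19 20 21 22 23 24 25 26 27 28 29 30 31 32 33
     L  W  W  L  W  W  L  W  W  L  W  W  L  W  W  L  W  W  L  W  W  L  W  W  L  W  W  L  W  W  L  W  W  L
Position 33 is L, so the second player wins.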